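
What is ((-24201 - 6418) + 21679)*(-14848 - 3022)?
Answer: 159757800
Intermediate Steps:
((-24201 - 6418) + 21679)*(-14848 - 3022) = (-30619 + 21679)*(-17870) = -8940*(-17870) = 159757800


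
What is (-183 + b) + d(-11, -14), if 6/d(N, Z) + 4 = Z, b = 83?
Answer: -301/3 ≈ -100.33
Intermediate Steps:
d(N, Z) = 6/(-4 + Z)
(-183 + b) + d(-11, -14) = (-183 + 83) + 6/(-4 - 14) = -100 + 6/(-18) = -100 + 6*(-1/18) = -100 - ⅓ = -301/3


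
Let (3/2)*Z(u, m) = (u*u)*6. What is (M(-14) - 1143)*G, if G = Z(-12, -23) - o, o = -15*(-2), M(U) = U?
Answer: -631722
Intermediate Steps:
Z(u, m) = 4*u² (Z(u, m) = 2*((u*u)*6)/3 = 2*(u²*6)/3 = 2*(6*u²)/3 = 4*u²)
o = 30
G = 546 (G = 4*(-12)² - 1*30 = 4*144 - 30 = 576 - 30 = 546)
(M(-14) - 1143)*G = (-14 - 1143)*546 = -1157*546 = -631722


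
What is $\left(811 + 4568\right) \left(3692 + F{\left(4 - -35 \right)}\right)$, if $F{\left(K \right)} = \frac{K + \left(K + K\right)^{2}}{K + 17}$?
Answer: $\frac{1145054625}{56} \approx 2.0447 \cdot 10^{7}$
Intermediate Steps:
$F{\left(K \right)} = \frac{K + 4 K^{2}}{17 + K}$ ($F{\left(K \right)} = \frac{K + \left(2 K\right)^{2}}{17 + K} = \frac{K + 4 K^{2}}{17 + K}$)
$\left(811 + 4568\right) \left(3692 + F{\left(4 - -35 \right)}\right) = \left(811 + 4568\right) \left(3692 + \frac{\left(4 - -35\right) \left(1 + 4 \left(4 - -35\right)\right)}{17 + \left(4 - -35\right)}\right) = 5379 \left(3692 + \frac{\left(4 + 35\right) \left(1 + 4 \left(4 + 35\right)\right)}{17 + \left(4 + 35\right)}\right) = 5379 \left(3692 + \frac{39 \left(1 + 4 \cdot 39\right)}{17 + 39}\right) = 5379 \left(3692 + \frac{39 \left(1 + 156\right)}{56}\right) = 5379 \left(3692 + 39 \cdot \frac{1}{56} \cdot 157\right) = 5379 \left(3692 + \frac{6123}{56}\right) = 5379 \cdot \frac{212875}{56} = \frac{1145054625}{56}$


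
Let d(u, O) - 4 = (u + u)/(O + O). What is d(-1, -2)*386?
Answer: 1737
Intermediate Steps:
d(u, O) = 4 + u/O (d(u, O) = 4 + (u + u)/(O + O) = 4 + (2*u)/((2*O)) = 4 + (2*u)*(1/(2*O)) = 4 + u/O)
d(-1, -2)*386 = (4 - 1/(-2))*386 = (4 - 1*(-1/2))*386 = (4 + 1/2)*386 = (9/2)*386 = 1737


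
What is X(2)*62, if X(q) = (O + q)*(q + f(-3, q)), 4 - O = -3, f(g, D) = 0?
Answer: 1116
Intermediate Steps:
O = 7 (O = 4 - 1*(-3) = 4 + 3 = 7)
X(q) = q*(7 + q) (X(q) = (7 + q)*(q + 0) = (7 + q)*q = q*(7 + q))
X(2)*62 = (2*(7 + 2))*62 = (2*9)*62 = 18*62 = 1116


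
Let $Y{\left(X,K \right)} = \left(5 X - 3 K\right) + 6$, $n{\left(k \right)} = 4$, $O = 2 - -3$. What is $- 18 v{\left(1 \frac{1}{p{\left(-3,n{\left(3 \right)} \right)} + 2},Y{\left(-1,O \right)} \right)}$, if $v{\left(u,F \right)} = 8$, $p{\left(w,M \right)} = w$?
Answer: $-144$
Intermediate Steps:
$O = 5$ ($O = 2 + 3 = 5$)
$Y{\left(X,K \right)} = 6 - 3 K + 5 X$ ($Y{\left(X,K \right)} = \left(- 3 K + 5 X\right) + 6 = 6 - 3 K + 5 X$)
$- 18 v{\left(1 \frac{1}{p{\left(-3,n{\left(3 \right)} \right)} + 2},Y{\left(-1,O \right)} \right)} = \left(-18\right) 8 = -144$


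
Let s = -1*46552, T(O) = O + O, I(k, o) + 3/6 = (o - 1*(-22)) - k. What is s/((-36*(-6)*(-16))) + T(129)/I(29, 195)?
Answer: 801679/54000 ≈ 14.846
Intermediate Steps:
I(k, o) = 43/2 + o - k (I(k, o) = -½ + ((o - 1*(-22)) - k) = -½ + ((o + 22) - k) = -½ + ((22 + o) - k) = -½ + (22 + o - k) = 43/2 + o - k)
T(O) = 2*O
s = -46552
s/((-36*(-6)*(-16))) + T(129)/I(29, 195) = -46552/(-36*(-6)*(-16)) + (2*129)/(43/2 + 195 - 1*29) = -46552/(216*(-16)) + 258/(43/2 + 195 - 29) = -46552/(-3456) + 258/(375/2) = -46552*(-1/3456) + 258*(2/375) = 5819/432 + 172/125 = 801679/54000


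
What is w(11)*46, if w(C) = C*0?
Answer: 0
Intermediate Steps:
w(C) = 0
w(11)*46 = 0*46 = 0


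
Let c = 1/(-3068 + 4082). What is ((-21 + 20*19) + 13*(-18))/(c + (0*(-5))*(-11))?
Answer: 126750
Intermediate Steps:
c = 1/1014 ≈ 0.00098619
((-21 + 20*19) + 13*(-18))/(c + (0*(-5))*(-11)) = ((-21 + 20*19) + 13*(-18))/(1/1014 + (0*(-5))*(-11)) = ((-21 + 380) - 234)/(1/1014 + 0*(-11)) = (359 - 234)/(1/1014 + 0) = 125/(1/1014) = 125*1014 = 126750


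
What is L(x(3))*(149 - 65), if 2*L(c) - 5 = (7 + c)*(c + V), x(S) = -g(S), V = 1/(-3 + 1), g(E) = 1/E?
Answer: -70/3 ≈ -23.333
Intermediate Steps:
V = -1/2 (V = 1/(-2) = -1/2 ≈ -0.50000)
x(S) = -1/S
L(c) = 5/2 + (7 + c)*(-1/2 + c)/2 (L(c) = 5/2 + ((7 + c)*(c - 1/2))/2 = 5/2 + ((7 + c)*(-1/2 + c))/2 = 5/2 + (7 + c)*(-1/2 + c)/2)
L(x(3))*(149 - 65) = (3/4 + (-1/3)**2/2 + 13*(-1/3)/4)*(149 - 65) = (3/4 + (-1*1/3)**2/2 + 13*(-1*1/3)/4)*84 = (3/4 + (-1/3)**2/2 + (13/4)*(-1/3))*84 = (3/4 + (1/2)*(1/9) - 13/12)*84 = (3/4 + 1/18 - 13/12)*84 = -5/18*84 = -70/3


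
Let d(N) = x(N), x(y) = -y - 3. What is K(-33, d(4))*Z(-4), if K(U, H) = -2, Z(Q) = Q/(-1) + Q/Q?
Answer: -10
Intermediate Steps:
x(y) = -3 - y
d(N) = -3 - N
Z(Q) = 1 - Q (Z(Q) = Q*(-1) + 1 = -Q + 1 = 1 - Q)
K(-33, d(4))*Z(-4) = -2*(1 - 1*(-4)) = -2*(1 + 4) = -2*5 = -10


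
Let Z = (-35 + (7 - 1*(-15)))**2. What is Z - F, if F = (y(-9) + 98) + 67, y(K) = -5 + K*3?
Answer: 36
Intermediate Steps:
y(K) = -5 + 3*K
F = 133 (F = ((-5 + 3*(-9)) + 98) + 67 = ((-5 - 27) + 98) + 67 = (-32 + 98) + 67 = 66 + 67 = 133)
Z = 169 (Z = (-35 + (7 + 15))**2 = (-35 + 22)**2 = (-13)**2 = 169)
Z - F = 169 - 1*133 = 169 - 133 = 36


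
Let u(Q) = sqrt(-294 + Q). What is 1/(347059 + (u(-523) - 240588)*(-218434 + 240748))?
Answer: -5368133573/28816858464365971261 - 22314*I*sqrt(817)/28816858464365971261 ≈ -1.8628e-10 - 2.2133e-14*I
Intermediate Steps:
1/(347059 + (u(-523) - 240588)*(-218434 + 240748)) = 1/(347059 + (sqrt(-294 - 523) - 240588)*(-218434 + 240748)) = 1/(347059 + (sqrt(-817) - 240588)*22314) = 1/(347059 + (I*sqrt(817) - 240588)*22314) = 1/(347059 + (-240588 + I*sqrt(817))*22314) = 1/(347059 + (-5368480632 + 22314*I*sqrt(817))) = 1/(-5368133573 + 22314*I*sqrt(817))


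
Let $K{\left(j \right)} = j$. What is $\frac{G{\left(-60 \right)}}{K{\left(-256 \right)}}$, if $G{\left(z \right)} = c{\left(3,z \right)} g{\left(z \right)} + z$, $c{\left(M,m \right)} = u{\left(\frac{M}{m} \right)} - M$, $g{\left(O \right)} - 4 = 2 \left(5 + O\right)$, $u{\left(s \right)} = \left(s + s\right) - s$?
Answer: $- \frac{2633}{2560} \approx -1.0285$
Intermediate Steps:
$u{\left(s \right)} = s$ ($u{\left(s \right)} = 2 s - s = s$)
$g{\left(O \right)} = 14 + 2 O$ ($g{\left(O \right)} = 4 + 2 \left(5 + O\right) = 4 + \left(10 + 2 O\right) = 14 + 2 O$)
$c{\left(M,m \right)} = - M + \frac{M}{m}$ ($c{\left(M,m \right)} = \frac{M}{m} - M = - M + \frac{M}{m}$)
$G{\left(z \right)} = z + \left(-3 + \frac{3}{z}\right) \left(14 + 2 z\right)$ ($G{\left(z \right)} = \left(\left(-1\right) 3 + \frac{3}{z}\right) \left(14 + 2 z\right) + z = \left(-3 + \frac{3}{z}\right) \left(14 + 2 z\right) + z = z + \left(-3 + \frac{3}{z}\right) \left(14 + 2 z\right)$)
$\frac{G{\left(-60 \right)}}{K{\left(-256 \right)}} = \frac{-36 - -300 + \frac{42}{-60}}{-256} = \left(-36 + 300 + 42 \left(- \frac{1}{60}\right)\right) \left(- \frac{1}{256}\right) = \left(-36 + 300 - \frac{7}{10}\right) \left(- \frac{1}{256}\right) = \frac{2633}{10} \left(- \frac{1}{256}\right) = - \frac{2633}{2560}$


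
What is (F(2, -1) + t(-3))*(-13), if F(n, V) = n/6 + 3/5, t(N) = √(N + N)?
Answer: -182/15 - 13*I*√6 ≈ -12.133 - 31.843*I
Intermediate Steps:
t(N) = √2*√N (t(N) = √(2*N) = √2*√N)
F(n, V) = ⅗ + n/6 (F(n, V) = n*(⅙) + 3*(⅕) = n/6 + ⅗ = ⅗ + n/6)
(F(2, -1) + t(-3))*(-13) = ((⅗ + (⅙)*2) + √2*√(-3))*(-13) = ((⅗ + ⅓) + √2*(I*√3))*(-13) = (14/15 + I*√6)*(-13) = -182/15 - 13*I*√6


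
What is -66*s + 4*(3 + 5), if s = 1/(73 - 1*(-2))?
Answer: 778/25 ≈ 31.120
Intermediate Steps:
s = 1/75 (s = 1/(73 + 2) = 1/75 ≈ 0.013333)
-66*s + 4*(3 + 5) = -66*1/75 + 4*(3 + 5) = -22/25 + 4*8 = -22/25 + 32 = 778/25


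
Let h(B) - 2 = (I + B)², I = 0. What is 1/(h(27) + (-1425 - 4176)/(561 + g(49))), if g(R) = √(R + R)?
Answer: 113423626/81779896361 - 39207*√2/163559792722 ≈ 0.0013866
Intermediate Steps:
h(B) = 2 + B² (h(B) = 2 + (0 + B)² = 2 + B²)
g(R) = √2*√R (g(R) = √(2*R) = √2*√R)
1/(h(27) + (-1425 - 4176)/(561 + g(49))) = 1/((2 + 27²) + (-1425 - 4176)/(561 + √2*√49)) = 1/((2 + 729) - 5601/(561 + √2*7)) = 1/(731 - 5601/(561 + 7*√2))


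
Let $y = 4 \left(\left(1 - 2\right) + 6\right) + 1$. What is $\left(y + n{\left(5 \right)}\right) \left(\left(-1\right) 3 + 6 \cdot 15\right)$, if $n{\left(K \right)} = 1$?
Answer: $1914$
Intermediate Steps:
$y = 21$ ($y = 4 \left(-1 + 6\right) + 1 = 4 \cdot 5 + 1 = 20 + 1 = 21$)
$\left(y + n{\left(5 \right)}\right) \left(\left(-1\right) 3 + 6 \cdot 15\right) = \left(21 + 1\right) \left(\left(-1\right) 3 + 6 \cdot 15\right) = 22 \left(-3 + 90\right) = 22 \cdot 87 = 1914$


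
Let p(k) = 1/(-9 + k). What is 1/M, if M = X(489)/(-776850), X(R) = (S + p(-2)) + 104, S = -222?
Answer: 2848450/433 ≈ 6578.4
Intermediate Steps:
X(R) = -1299/11 (X(R) = (-222 + 1/(-9 - 2)) + 104 = (-222 + 1/(-11)) + 104 = (-222 - 1/11) + 104 = -2443/11 + 104 = -1299/11)
M = 433/2848450 (M = -1299/11/(-776850) = -1299/11*(-1/776850) = 433/2848450 ≈ 0.00015201)
1/M = 1/(433/2848450) = 2848450/433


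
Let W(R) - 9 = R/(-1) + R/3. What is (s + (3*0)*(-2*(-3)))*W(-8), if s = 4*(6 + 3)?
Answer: 516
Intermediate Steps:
s = 36 (s = 4*9 = 36)
W(R) = 9 - 2*R/3 (W(R) = 9 + (R/(-1) + R/3) = 9 + (R*(-1) + R*(⅓)) = 9 + (-R + R/3) = 9 - 2*R/3)
(s + (3*0)*(-2*(-3)))*W(-8) = (36 + (3*0)*(-2*(-3)))*(9 - ⅔*(-8)) = (36 + 0*6)*(9 + 16/3) = (36 + 0)*(43/3) = 36*(43/3) = 516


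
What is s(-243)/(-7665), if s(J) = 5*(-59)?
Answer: 59/1533 ≈ 0.038487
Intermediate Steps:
s(J) = -295
s(-243)/(-7665) = -295/(-7665) = -295*(-1/7665) = 59/1533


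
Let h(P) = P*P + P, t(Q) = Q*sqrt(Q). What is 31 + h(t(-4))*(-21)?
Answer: 1375 + 168*I ≈ 1375.0 + 168.0*I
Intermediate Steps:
t(Q) = Q**(3/2)
h(P) = P + P**2 (h(P) = P**2 + P = P + P**2)
31 + h(t(-4))*(-21) = 31 + ((-4)**(3/2)*(1 + (-4)**(3/2)))*(-21) = 31 + ((-8*I)*(1 - 8*I))*(-21) = 31 - 8*I*(1 - 8*I)*(-21) = 31 + 168*I*(1 - 8*I)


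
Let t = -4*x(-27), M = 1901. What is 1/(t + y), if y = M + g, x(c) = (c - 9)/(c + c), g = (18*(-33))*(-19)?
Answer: 3/39553 ≈ 7.5848e-5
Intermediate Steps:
g = 11286 (g = -594*(-19) = 11286)
x(c) = (-9 + c)/(2*c) (x(c) = (-9 + c)/((2*c)) = (-9 + c)*(1/(2*c)) = (-9 + c)/(2*c))
y = 13187 (y = 1901 + 11286 = 13187)
t = -8/3 (t = -2*(-9 - 27)/(-27) = -2*(-1)*(-36)/27 = -4*⅔ = -8/3 ≈ -2.6667)
1/(t + y) = 1/(-8/3 + 13187) = 1/(39553/3) = 3/39553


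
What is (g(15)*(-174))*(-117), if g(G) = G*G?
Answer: 4580550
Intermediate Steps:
g(G) = G²
(g(15)*(-174))*(-117) = (15²*(-174))*(-117) = (225*(-174))*(-117) = -39150*(-117) = 4580550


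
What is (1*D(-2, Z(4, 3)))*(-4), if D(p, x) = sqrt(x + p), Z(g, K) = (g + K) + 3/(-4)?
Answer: -2*sqrt(17) ≈ -8.2462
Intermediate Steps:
Z(g, K) = -3/4 + K + g (Z(g, K) = (K + g) + 3*(-1/4) = (K + g) - 3/4 = -3/4 + K + g)
D(p, x) = sqrt(p + x)
(1*D(-2, Z(4, 3)))*(-4) = (1*sqrt(-2 + (-3/4 + 3 + 4)))*(-4) = (1*sqrt(-2 + 25/4))*(-4) = (1*sqrt(17/4))*(-4) = (1*(sqrt(17)/2))*(-4) = (sqrt(17)/2)*(-4) = -2*sqrt(17)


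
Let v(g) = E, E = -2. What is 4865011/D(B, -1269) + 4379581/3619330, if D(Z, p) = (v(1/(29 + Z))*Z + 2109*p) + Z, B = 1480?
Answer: -5880433881249/9691845493330 ≈ -0.60674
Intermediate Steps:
v(g) = -2
D(Z, p) = -Z + 2109*p (D(Z, p) = (-2*Z + 2109*p) + Z = -Z + 2109*p)
4865011/D(B, -1269) + 4379581/3619330 = 4865011/(-1*1480 + 2109*(-1269)) + 4379581/3619330 = 4865011/(-1480 - 2676321) + 4379581*(1/3619330) = 4865011/(-2677801) + 4379581/3619330 = 4865011*(-1/2677801) + 4379581/3619330 = -4865011/2677801 + 4379581/3619330 = -5880433881249/9691845493330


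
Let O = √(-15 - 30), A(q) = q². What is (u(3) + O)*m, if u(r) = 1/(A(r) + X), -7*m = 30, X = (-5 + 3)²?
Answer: -30/91 - 90*I*√5/7 ≈ -0.32967 - 28.749*I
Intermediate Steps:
X = 4 (X = (-2)² = 4)
m = -30/7 (m = -⅐*30 = -30/7 ≈ -4.2857)
O = 3*I*√5 (O = √(-45) = 3*I*√5 ≈ 6.7082*I)
u(r) = 1/(4 + r²) (u(r) = 1/(r² + 4) = 1/(4 + r²))
(u(3) + O)*m = (1/(4 + 3²) + 3*I*√5)*(-30/7) = (1/(4 + 9) + 3*I*√5)*(-30/7) = (1/13 + 3*I*√5)*(-30/7) = -30/91 - 90*I*√5/7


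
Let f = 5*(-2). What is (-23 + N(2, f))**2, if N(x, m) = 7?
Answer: 256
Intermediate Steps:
f = -10
(-23 + N(2, f))**2 = (-23 + 7)**2 = (-16)**2 = 256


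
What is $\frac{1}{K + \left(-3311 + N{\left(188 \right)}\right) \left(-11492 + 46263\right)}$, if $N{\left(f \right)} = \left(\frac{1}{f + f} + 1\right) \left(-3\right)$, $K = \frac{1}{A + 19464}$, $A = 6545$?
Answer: $- \frac{9779384}{1126891830042537} \approx -8.6782 \cdot 10^{-9}$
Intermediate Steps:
$K = \frac{1}{26009}$ ($K = \frac{1}{6545 + 19464} = \frac{1}{26009} \approx 3.8448 \cdot 10^{-5}$)
$N{\left(f \right)} = -3 - \frac{3}{2 f}$ ($N{\left(f \right)} = \left(\frac{1}{2 f} + 1\right) \left(-3\right) = \left(1 + \frac{1}{2 f}\right) \left(-3\right) = -3 - \frac{3}{2 f}$)
$\frac{1}{K + \left(-3311 + N{\left(188 \right)}\right) \left(-11492 + 46263\right)} = \frac{1}{\frac{1}{26009} + \left(-3311 - \left(3 + \frac{3}{2 \cdot 188}\right)\right) \left(-11492 + 46263\right)} = \frac{1}{\frac{1}{26009} + \left(-3311 - \frac{1131}{376}\right) 34771} = \frac{1}{\frac{1}{26009} - \frac{43326995657}{376}} = \frac{1}{- \frac{1126891830042537}{9779384}} = - \frac{9779384}{1126891830042537}$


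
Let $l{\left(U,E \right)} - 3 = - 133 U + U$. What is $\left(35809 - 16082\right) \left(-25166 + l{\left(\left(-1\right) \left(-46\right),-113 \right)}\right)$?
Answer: $-616172845$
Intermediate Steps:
$l{\left(U,E \right)} = 3 - 132 U$ ($l{\left(U,E \right)} = 3 + \left(- 133 U + U\right) = 3 - 132 U$)
$\left(35809 - 16082\right) \left(-25166 + l{\left(\left(-1\right) \left(-46\right),-113 \right)}\right) = \left(35809 - 16082\right) \left(-25166 + \left(3 - 132 \left(\left(-1\right) \left(-46\right)\right)\right)\right) = 19727 \left(-25166 + \left(3 - 6072\right)\right) = 19727 \left(-25166 - 6069\right) = 19727 \left(-31235\right) = -616172845$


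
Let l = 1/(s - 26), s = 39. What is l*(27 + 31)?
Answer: 58/13 ≈ 4.4615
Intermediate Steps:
l = 1/13 (l = 1/(39 - 26) = 1/13 ≈ 0.076923)
l*(27 + 31) = (27 + 31)/13 = (1/13)*58 = 58/13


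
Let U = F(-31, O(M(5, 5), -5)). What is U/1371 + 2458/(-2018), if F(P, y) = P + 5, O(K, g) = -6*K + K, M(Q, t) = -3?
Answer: -1711193/1383339 ≈ -1.2370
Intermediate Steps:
O(K, g) = -5*K
F(P, y) = 5 + P
U = -26 (U = 5 - 31 = -26)
U/1371 + 2458/(-2018) = -26/1371 + 2458/(-2018) = -26*1/1371 + 2458*(-1/2018) = -26/1371 - 1229/1009 = -1711193/1383339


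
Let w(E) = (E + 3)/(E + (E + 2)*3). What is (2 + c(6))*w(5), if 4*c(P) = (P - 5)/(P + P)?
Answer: 97/156 ≈ 0.62179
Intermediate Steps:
c(P) = (-5 + P)/(8*P) (c(P) = ((P - 5)/(P + P))/4 = ((-5 + P)/((2*P)))/4 = ((-5 + P)*(1/(2*P)))/4 = ((-5 + P)/(2*P))/4 = (-5 + P)/(8*P))
w(E) = (3 + E)/(6 + 4*E) (w(E) = (3 + E)/(E + (2 + E)*3) = (3 + E)/(E + (6 + 3*E)) = (3 + E)/(6 + 4*E))
(2 + c(6))*w(5) = (2 + (⅛)*(-5 + 6)/6)*((3 + 5)/(2*(3 + 2*5))) = (2 + (⅛)*(⅙)*1)*((½)*8/(3 + 10)) = (2 + 1/48)*((½)*8/13) = 97*((½)*(1/13)*8)/48 = (97/48)*(4/13) = 97/156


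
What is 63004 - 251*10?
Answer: 60494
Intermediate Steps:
63004 - 251*10 = 63004 - 1*2510 = 63004 - 2510 = 60494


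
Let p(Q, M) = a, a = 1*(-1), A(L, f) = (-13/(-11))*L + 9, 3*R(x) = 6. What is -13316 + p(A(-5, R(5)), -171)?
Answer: -13317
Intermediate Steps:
R(x) = 2 (R(x) = (⅓)*6 = 2)
A(L, f) = 9 + 13*L/11 (A(L, f) = (-13*(-1/11))*L + 9 = 13*L/11 + 9 = 9 + 13*L/11)
a = -1
p(Q, M) = -1
-13316 + p(A(-5, R(5)), -171) = -13316 - 1 = -13317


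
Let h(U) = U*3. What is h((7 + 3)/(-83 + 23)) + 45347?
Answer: 90693/2 ≈ 45347.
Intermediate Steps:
h(U) = 3*U
h((7 + 3)/(-83 + 23)) + 45347 = 3*((7 + 3)/(-83 + 23)) + 45347 = 3*(10/(-60)) + 45347 = 3*(10*(-1/60)) + 45347 = 3*(-⅙) + 45347 = -½ + 45347 = 90693/2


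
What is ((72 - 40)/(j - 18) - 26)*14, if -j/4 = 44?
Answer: -35532/97 ≈ -366.31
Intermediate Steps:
j = -176 (j = -4*44 = -176)
((72 - 40)/(j - 18) - 26)*14 = ((72 - 40)/(-176 - 18) - 26)*14 = (32/(-194) - 26)*14 = (32*(-1/194) - 26)*14 = (-16/97 - 26)*14 = -2538/97*14 = -35532/97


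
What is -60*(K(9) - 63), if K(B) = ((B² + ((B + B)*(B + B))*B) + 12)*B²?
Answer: -14619960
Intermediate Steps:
K(B) = B²*(12 + B² + 4*B³) (K(B) = ((B² + ((2*B)*(2*B))*B) + 12)*B² = ((B² + (4*B²)*B) + 12)*B² = ((B² + 4*B³) + 12)*B² = (12 + B² + 4*B³)*B² = B²*(12 + B² + 4*B³))
-60*(K(9) - 63) = -60*(9²*(12 + 9² + 4*9³) - 63) = -60*(81*(12 + 81 + 4*729) - 63) = -60*(81*(12 + 81 + 2916) - 63) = -60*(81*3009 - 63) = -60*(243729 - 63) = -60*243666 = -14619960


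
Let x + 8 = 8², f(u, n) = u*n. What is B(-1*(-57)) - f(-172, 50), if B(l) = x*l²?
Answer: 190544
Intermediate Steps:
f(u, n) = n*u
x = 56 (x = -8 + 8² = -8 + 64 = 56)
B(l) = 56*l²
B(-1*(-57)) - f(-172, 50) = 56*(-1*(-57))² - 50*(-172) = 56*57² - 1*(-8600) = 56*3249 + 8600 = 181944 + 8600 = 190544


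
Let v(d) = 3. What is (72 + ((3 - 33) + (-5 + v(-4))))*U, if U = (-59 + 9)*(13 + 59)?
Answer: -144000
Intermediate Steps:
U = -3600 (U = -50*72 = -3600)
(72 + ((3 - 33) + (-5 + v(-4))))*U = (72 + ((3 - 33) + (-5 + 3)))*(-3600) = (72 + (-30 - 2))*(-3600) = (72 - 32)*(-3600) = 40*(-3600) = -144000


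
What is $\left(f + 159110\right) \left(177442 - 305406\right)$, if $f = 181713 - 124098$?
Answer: $-27732997900$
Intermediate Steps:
$f = 57615$ ($f = 181713 - 124098 = 57615$)
$\left(f + 159110\right) \left(177442 - 305406\right) = \left(57615 + 159110\right) \left(177442 - 305406\right) = 216725 \left(-127964\right) = -27732997900$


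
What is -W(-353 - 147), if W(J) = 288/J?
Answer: 72/125 ≈ 0.57600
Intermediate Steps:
-W(-353 - 147) = -288/(-353 - 147) = -288/(-500) = -288*(-1)/500 = -1*(-72/125) = 72/125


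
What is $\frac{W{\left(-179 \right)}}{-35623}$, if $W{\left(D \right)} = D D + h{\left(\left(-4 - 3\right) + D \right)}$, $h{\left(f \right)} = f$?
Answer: $- \frac{31855}{35623} \approx -0.89423$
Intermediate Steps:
$W{\left(D \right)} = -7 + D + D^{2}$ ($W{\left(D \right)} = D D + \left(\left(-4 - 3\right) + D\right) = D^{2} + \left(-7 + D\right) = -7 + D + D^{2}$)
$\frac{W{\left(-179 \right)}}{-35623} = \frac{-7 - 179 + \left(-179\right)^{2}}{-35623} = \left(-7 - 179 + 32041\right) \left(- \frac{1}{35623}\right) = 31855 \left(- \frac{1}{35623}\right) = - \frac{31855}{35623}$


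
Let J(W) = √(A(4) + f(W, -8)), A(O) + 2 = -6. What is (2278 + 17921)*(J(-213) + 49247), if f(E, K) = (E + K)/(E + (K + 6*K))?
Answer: 994740153 + 20199*I*√519439/269 ≈ 9.9474e+8 + 54118.0*I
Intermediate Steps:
A(O) = -8 (A(O) = -2 - 6 = -8)
f(E, K) = (E + K)/(E + 7*K)
J(W) = √(-8 + (-8 + W)/(-56 + W)) (J(W) = √(-8 + (W - 8)/(W + 7*(-8))) = √(-8 + (-8 + W)/(W - 56)) = √(-8 + (-8 + W)/(-56 + W)))
(2278 + 17921)*(J(-213) + 49247) = (2278 + 17921)*(√((440 - 7*(-213))/(-56 - 213)) + 49247) = 20199*(√((440 + 1491)/(-269)) + 49247) = 20199*(√(-1/269*1931) + 49247) = 20199*(√(-1931/269) + 49247) = 20199*(I*√519439/269 + 49247) = 20199*(49247 + I*√519439/269) = 994740153 + 20199*I*√519439/269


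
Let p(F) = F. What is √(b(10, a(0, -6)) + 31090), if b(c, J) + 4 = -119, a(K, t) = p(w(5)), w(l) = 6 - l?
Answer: √30967 ≈ 175.97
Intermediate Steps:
a(K, t) = 1 (a(K, t) = 6 - 1*5 = 6 - 5 = 1)
b(c, J) = -123 (b(c, J) = -4 - 119 = -123)
√(b(10, a(0, -6)) + 31090) = √(-123 + 31090) = √30967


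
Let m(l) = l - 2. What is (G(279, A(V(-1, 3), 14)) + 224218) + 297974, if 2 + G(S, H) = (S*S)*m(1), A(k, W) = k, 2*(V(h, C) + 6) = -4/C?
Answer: 444349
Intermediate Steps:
V(h, C) = -6 - 2/C (V(h, C) = -6 + (-4/C)/2 = -6 - 2/C)
m(l) = -2 + l
G(S, H) = -2 - S² (G(S, H) = -2 + (S*S)*(-2 + 1) = -2 + S²*(-1) = -2 - S²)
(G(279, A(V(-1, 3), 14)) + 224218) + 297974 = ((-2 - 1*279²) + 224218) + 297974 = ((-2 - 1*77841) + 224218) + 297974 = ((-2 - 77841) + 224218) + 297974 = (-77843 + 224218) + 297974 = 146375 + 297974 = 444349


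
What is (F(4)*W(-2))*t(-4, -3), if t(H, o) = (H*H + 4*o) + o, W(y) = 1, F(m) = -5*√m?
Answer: -10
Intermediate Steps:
t(H, o) = H² + 5*o (t(H, o) = (H² + 4*o) + o = H² + 5*o)
(F(4)*W(-2))*t(-4, -3) = (-5*√4*1)*((-4)² + 5*(-3)) = (-5*2*1)*(16 - 15) = -10*1*1 = -10*1 = -10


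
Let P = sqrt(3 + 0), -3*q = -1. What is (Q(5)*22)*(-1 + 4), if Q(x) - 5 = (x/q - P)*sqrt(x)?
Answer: 330 - 66*sqrt(15) + 990*sqrt(5) ≈ 2288.1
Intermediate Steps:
q = 1/3 (q = -1/3*(-1) = 1/3 ≈ 0.33333)
P = sqrt(3) ≈ 1.7320
Q(x) = 5 + sqrt(x)*(-sqrt(3) + 3*x) (Q(x) = 5 + (x/(1/3) - sqrt(3))*sqrt(x) = 5 + (x*3 - sqrt(3))*sqrt(x) = 5 + (3*x - sqrt(3))*sqrt(x) = 5 + (-sqrt(3) + 3*x)*sqrt(x) = 5 + sqrt(x)*(-sqrt(3) + 3*x))
(Q(5)*22)*(-1 + 4) = ((5 + 3*5**(3/2) - sqrt(3)*sqrt(5))*22)*(-1 + 4) = ((5 + 3*(5*sqrt(5)) - sqrt(15))*22)*3 = ((5 + 15*sqrt(5) - sqrt(15))*22)*3 = ((5 - sqrt(15) + 15*sqrt(5))*22)*3 = (110 - 22*sqrt(15) + 330*sqrt(5))*3 = 330 - 66*sqrt(15) + 990*sqrt(5)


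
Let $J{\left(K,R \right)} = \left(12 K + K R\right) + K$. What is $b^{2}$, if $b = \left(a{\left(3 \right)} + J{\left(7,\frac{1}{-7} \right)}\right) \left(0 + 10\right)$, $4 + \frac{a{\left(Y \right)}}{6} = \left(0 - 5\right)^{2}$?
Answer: $4665600$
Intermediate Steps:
$a{\left(Y \right)} = 126$ ($a{\left(Y \right)} = -24 + 6 \left(0 - 5\right)^{2} = -24 + 6 \left(-5\right)^{2} = -24 + 6 \cdot 25 = -24 + 150 = 126$)
$J{\left(K,R \right)} = 13 K + K R$
$b = 2160$ ($b = \left(126 + 7 \left(13 + \frac{1}{-7}\right)\right) \left(0 + 10\right) = \left(126 + 7 \left(13 - \frac{1}{7}\right)\right) 10 = \left(126 + 7 \cdot \frac{90}{7}\right) 10 = \left(126 + 90\right) 10 = 216 \cdot 10 = 2160$)
$b^{2} = 2160^{2} = 4665600$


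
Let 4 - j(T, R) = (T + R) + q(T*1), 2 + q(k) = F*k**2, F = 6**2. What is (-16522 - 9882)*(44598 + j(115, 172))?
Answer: 11400798332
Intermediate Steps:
F = 36
q(k) = -2 + 36*k**2
j(T, R) = 6 - R - T - 36*T**2 (j(T, R) = 4 - ((T + R) + (-2 + 36*(T*1)**2)) = 4 - ((R + T) + (-2 + 36*T**2)) = 4 - (-2 + R + T + 36*T**2) = 4 + (2 - R - T - 36*T**2) = 6 - R - T - 36*T**2)
(-16522 - 9882)*(44598 + j(115, 172)) = (-16522 - 9882)*(44598 + (6 - 1*172 - 1*115 - 36*115**2)) = -26404*(44598 + (6 - 172 - 115 - 36*13225)) = -26404*(44598 + (6 - 172 - 115 - 476100)) = -26404*(44598 - 476381) = -26404*(-431783) = 11400798332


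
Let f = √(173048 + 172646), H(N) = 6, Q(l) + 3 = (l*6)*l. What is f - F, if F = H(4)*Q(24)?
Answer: -20718 + √345694 ≈ -20130.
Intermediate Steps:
Q(l) = -3 + 6*l² (Q(l) = -3 + (l*6)*l = -3 + (6*l)*l = -3 + 6*l²)
F = 20718 (F = 6*(-3 + 6*24²) = 6*(-3 + 6*576) = 6*(-3 + 3456) = 6*3453 = 20718)
f = √345694 ≈ 587.96
f - F = √345694 - 1*20718 = √345694 - 20718 = -20718 + √345694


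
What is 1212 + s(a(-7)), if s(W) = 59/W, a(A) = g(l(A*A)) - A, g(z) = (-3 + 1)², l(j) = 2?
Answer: 13391/11 ≈ 1217.4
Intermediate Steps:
g(z) = 4 (g(z) = (-2)² = 4)
a(A) = 4 - A
1212 + s(a(-7)) = 1212 + 59/(4 - 1*(-7)) = 1212 + 59/(4 + 7) = 1212 + 59/11 = 13391/11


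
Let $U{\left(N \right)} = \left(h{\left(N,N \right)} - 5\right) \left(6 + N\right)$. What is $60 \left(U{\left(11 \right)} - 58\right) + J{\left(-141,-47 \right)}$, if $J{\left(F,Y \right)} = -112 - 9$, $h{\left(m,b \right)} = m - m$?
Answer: $-8701$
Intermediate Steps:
$h{\left(m,b \right)} = 0$
$J{\left(F,Y \right)} = -121$
$U{\left(N \right)} = -30 - 5 N$ ($U{\left(N \right)} = \left(0 - 5\right) \left(6 + N\right) = - 5 \left(6 + N\right) = -30 - 5 N$)
$60 \left(U{\left(11 \right)} - 58\right) + J{\left(-141,-47 \right)} = 60 \left(\left(-30 - 55\right) - 58\right) - 121 = 60 \left(-85 - 58\right) - 121 = 60 \left(-143\right) - 121 = -8580 - 121 = -8701$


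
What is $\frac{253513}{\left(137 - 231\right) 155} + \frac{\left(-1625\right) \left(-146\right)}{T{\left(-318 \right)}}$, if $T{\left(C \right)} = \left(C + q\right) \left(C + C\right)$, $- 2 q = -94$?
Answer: $- \frac{5029719266}{313903365} \approx -16.023$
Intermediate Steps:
$q = 47$ ($q = \left(- \frac{1}{2}\right) \left(-94\right) = 47$)
$T{\left(C \right)} = 2 C \left(47 + C\right)$ ($T{\left(C \right)} = \left(C + 47\right) \left(C + C\right) = \left(47 + C\right) 2 C = 2 C \left(47 + C\right)$)
$\frac{253513}{\left(137 - 231\right) 155} + \frac{\left(-1625\right) \left(-146\right)}{T{\left(-318 \right)}} = \frac{253513}{\left(137 - 231\right) 155} + \frac{\left(-1625\right) \left(-146\right)}{2 \left(-318\right) \left(47 - 318\right)} = \frac{253513}{\left(-94\right) 155} + \frac{237250}{2 \left(-318\right) \left(-271\right)} = \frac{253513}{-14570} + \frac{237250}{172356} = 253513 \left(- \frac{1}{14570}\right) + 237250 \cdot \frac{1}{172356} = - \frac{253513}{14570} + \frac{118625}{86178} = - \frac{5029719266}{313903365}$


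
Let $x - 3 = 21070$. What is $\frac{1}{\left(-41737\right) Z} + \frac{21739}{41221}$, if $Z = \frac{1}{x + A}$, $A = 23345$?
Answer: $- \frac{923633735}{1720440877} \approx -0.53686$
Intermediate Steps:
$x = 21073$ ($x = 3 + 21070 = 21073$)
$Z = \frac{1}{44418}$ ($Z = \frac{1}{21073 + 23345} = \frac{1}{44418} \approx 2.2513 \cdot 10^{-5}$)
$\frac{1}{\left(-41737\right) Z} + \frac{21739}{41221} = \frac{\frac{1}{\frac{1}{44418}}}{-41737} + \frac{21739}{41221} = \left(- \frac{1}{41737}\right) 44418 + 21739 \cdot \frac{1}{41221} = - \frac{44418}{41737} + \frac{21739}{41221} = - \frac{923633735}{1720440877}$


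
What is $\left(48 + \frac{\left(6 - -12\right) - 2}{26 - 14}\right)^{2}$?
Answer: $\frac{21904}{9} \approx 2433.8$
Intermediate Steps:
$\left(48 + \frac{\left(6 - -12\right) - 2}{26 - 14}\right)^{2} = \left(48 + \frac{\left(6 + 12\right) - 2}{12}\right)^{2} = \left(48 + \left(18 - 2\right) \frac{1}{12}\right)^{2} = \left(48 + 16 \cdot \frac{1}{12}\right)^{2} = \left(48 + \frac{4}{3}\right)^{2} = \left(\frac{148}{3}\right)^{2} = \frac{21904}{9}$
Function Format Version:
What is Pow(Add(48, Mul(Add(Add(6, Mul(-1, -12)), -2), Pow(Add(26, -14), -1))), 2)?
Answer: Rational(21904, 9) ≈ 2433.8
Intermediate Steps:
Pow(Add(48, Mul(Add(Add(6, Mul(-1, -12)), -2), Pow(Add(26, -14), -1))), 2) = Pow(Add(48, Mul(Add(Add(6, 12), -2), Pow(12, -1))), 2) = Pow(Add(48, Mul(Add(18, -2), Rational(1, 12))), 2) = Pow(Add(48, Mul(16, Rational(1, 12))), 2) = Pow(Add(48, Rational(4, 3)), 2) = Pow(Rational(148, 3), 2) = Rational(21904, 9)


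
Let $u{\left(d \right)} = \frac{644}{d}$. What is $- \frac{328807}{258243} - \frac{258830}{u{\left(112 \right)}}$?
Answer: $- \frac{4531723819}{100671} \approx -45015.0$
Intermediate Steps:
$- \frac{328807}{258243} - \frac{258830}{u{\left(112 \right)}} = - \frac{328807}{258243} - \frac{258830}{644 \cdot \frac{1}{112}} = \left(-328807\right) \frac{1}{258243} - \frac{258830}{644 \cdot \frac{1}{112}} = - \frac{5573}{4377} - \frac{258830}{\frac{23}{4}} = - \frac{5573}{4377} - \frac{1035320}{23} = - \frac{4531723819}{100671}$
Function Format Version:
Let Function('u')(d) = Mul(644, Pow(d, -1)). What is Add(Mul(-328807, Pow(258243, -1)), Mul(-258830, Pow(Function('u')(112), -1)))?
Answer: Rational(-4531723819, 100671) ≈ -45015.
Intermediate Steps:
Add(Mul(-328807, Pow(258243, -1)), Mul(-258830, Pow(Function('u')(112), -1))) = Add(Mul(-328807, Pow(258243, -1)), Mul(-258830, Pow(Mul(644, Pow(112, -1)), -1))) = Add(Mul(-328807, Rational(1, 258243)), Mul(-258830, Pow(Mul(644, Rational(1, 112)), -1))) = Add(Rational(-5573, 4377), Mul(-258830, Pow(Rational(23, 4), -1))) = Add(Rational(-5573, 4377), Mul(-258830, Rational(4, 23))) = Add(Rational(-5573, 4377), Rational(-1035320, 23)) = Rational(-4531723819, 100671)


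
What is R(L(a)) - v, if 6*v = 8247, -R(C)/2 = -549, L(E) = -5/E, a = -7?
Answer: -553/2 ≈ -276.50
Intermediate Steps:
R(C) = 1098 (R(C) = -2*(-549) = 1098)
v = 2749/2 (v = (⅙)*8247 = 2749/2 ≈ 1374.5)
R(L(a)) - v = 1098 - 1*2749/2 = 1098 - 2749/2 = -553/2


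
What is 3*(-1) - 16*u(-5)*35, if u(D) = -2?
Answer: 1117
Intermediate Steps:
3*(-1) - 16*u(-5)*35 = 3*(-1) - 16*(-2)*35 = -3 + 32*35 = -3 + 1120 = 1117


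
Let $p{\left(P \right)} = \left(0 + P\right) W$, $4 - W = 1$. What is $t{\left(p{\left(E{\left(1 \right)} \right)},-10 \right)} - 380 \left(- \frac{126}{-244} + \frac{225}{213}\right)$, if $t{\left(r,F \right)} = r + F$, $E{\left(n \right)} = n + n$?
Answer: $- \frac{2605694}{4331} \approx -601.64$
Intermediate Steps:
$W = 3$ ($W = 4 - 1 = 3$)
$E{\left(n \right)} = 2 n$
$p{\left(P \right)} = 3 P$ ($p{\left(P \right)} = \left(0 + P\right) 3 = P 3 = 3 P$)
$t{\left(r,F \right)} = F + r$
$t{\left(p{\left(E{\left(1 \right)} \right)},-10 \right)} - 380 \left(- \frac{126}{-244} + \frac{225}{213}\right) = \left(-10 + 3 \cdot 2 \cdot 1\right) - 380 \left(- \frac{126}{-244} + \frac{225}{213}\right) = \left(-10 + 3 \cdot 2\right) - 380 \left(\left(-126\right) \left(- \frac{1}{244}\right) + 225 \cdot \frac{1}{213}\right) = \left(-10 + 6\right) - 380 \left(\frac{63}{122} + \frac{75}{71}\right) = -4 - \frac{2588370}{4331} = - \frac{2605694}{4331}$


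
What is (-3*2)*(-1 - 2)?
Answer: 18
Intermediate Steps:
(-3*2)*(-1 - 2) = -6*(-3) = 18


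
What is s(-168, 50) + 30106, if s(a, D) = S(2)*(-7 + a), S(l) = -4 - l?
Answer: 31156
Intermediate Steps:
s(a, D) = 42 - 6*a (s(a, D) = (-4 - 1*2)*(-7 + a) = (-4 - 2)*(-7 + a) = -6*(-7 + a) = 42 - 6*a)
s(-168, 50) + 30106 = (42 - 6*(-168)) + 30106 = (42 + 1008) + 30106 = 1050 + 30106 = 31156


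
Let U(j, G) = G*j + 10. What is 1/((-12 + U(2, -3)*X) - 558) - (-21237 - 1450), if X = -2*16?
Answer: 15835525/698 ≈ 22687.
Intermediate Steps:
U(j, G) = 10 + G*j
X = -32
1/((-12 + U(2, -3)*X) - 558) - (-21237 - 1450) = 1/((-12 + (10 - 3*2)*(-32)) - 558) - (-21237 - 1450) = 1/((-12 + (10 - 6)*(-32)) - 558) - 1*(-22687) = 1/((-12 + 4*(-32)) - 558) + 22687 = 1/((-12 - 128) - 558) + 22687 = 1/(-140 - 558) + 22687 = 1/(-698) + 22687 = -1/698 + 22687 = 15835525/698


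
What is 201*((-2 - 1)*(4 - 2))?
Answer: -1206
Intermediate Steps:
201*((-2 - 1)*(4 - 2)) = 201*(-3*2) = 201*(-6) = -1206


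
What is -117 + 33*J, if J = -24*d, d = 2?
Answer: -1701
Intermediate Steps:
J = -48 (J = -24*2 = -48)
-117 + 33*J = -117 + 33*(-48) = -117 - 1584 = -1701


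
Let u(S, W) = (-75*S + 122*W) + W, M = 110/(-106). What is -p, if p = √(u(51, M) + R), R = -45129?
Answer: -I*√137870331/53 ≈ -221.54*I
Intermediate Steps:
M = -55/53 (M = 110*(-1/106) = -55/53 ≈ -1.0377)
u(S, W) = -75*S + 123*W
p = I*√137870331/53 (p = √((-75*51 + 123*(-55/53)) - 45129) = √((-3825 - 6765/53) - 45129) = √(-209490/53 - 45129) = √(-2601327/53) = I*√137870331/53 ≈ 221.54*I)
-p = -I*√137870331/53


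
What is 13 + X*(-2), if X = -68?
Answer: 149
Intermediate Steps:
13 + X*(-2) = 13 - 68*(-2) = 13 + 136 = 149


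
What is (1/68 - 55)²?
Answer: 13980121/4624 ≈ 3023.4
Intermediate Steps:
(1/68 - 55)² = (-3739/68)² = 13980121/4624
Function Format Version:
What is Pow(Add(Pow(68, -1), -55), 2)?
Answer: Rational(13980121, 4624) ≈ 3023.4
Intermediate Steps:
Pow(Add(Pow(68, -1), -55), 2) = Pow(Add(Rational(1, 68), -55), 2) = Pow(Rational(-3739, 68), 2) = Rational(13980121, 4624)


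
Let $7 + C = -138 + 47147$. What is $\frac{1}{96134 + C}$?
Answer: $\frac{1}{143136} \approx 6.9864 \cdot 10^{-6}$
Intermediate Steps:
$C = 47002$ ($C = -7 + \left(-138 + 47147\right) = -7 + 47009 = 47002$)
$\frac{1}{96134 + C} = \frac{1}{96134 + 47002} = \frac{1}{143136}$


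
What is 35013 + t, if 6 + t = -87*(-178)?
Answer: 50493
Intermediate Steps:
t = 15480 (t = -6 - 87*(-178) = -6 + 15486 = 15480)
35013 + t = 35013 + 15480 = 50493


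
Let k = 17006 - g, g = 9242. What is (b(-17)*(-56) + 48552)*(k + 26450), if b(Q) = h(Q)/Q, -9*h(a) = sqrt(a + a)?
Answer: 1661158128 - 1915984*I*sqrt(34)/153 ≈ 1.6612e+9 - 73020.0*I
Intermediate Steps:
h(a) = -sqrt(2)*sqrt(a)/9 (h(a) = -sqrt(a + a)/9 = -sqrt(2)*sqrt(a)/9)
k = 7764 (k = 17006 - 1*9242 = 17006 - 9242 = 7764)
b(Q) = -sqrt(2)/(9*sqrt(Q)) (b(Q) = (-sqrt(2)*sqrt(Q)/9)/Q = -sqrt(2)/(9*sqrt(Q)))
(b(-17)*(-56) + 48552)*(k + 26450) = (-sqrt(2)/(9*sqrt(-17))*(-56) + 48552)*(7764 + 26450) = (-sqrt(2)*(-I*sqrt(17)/17)/9*(-56) + 48552)*34214 = ((I*sqrt(34)/153)*(-56) + 48552)*34214 = (-56*I*sqrt(34)/153 + 48552)*34214 = (48552 - 56*I*sqrt(34)/153)*34214 = 1661158128 - 1915984*I*sqrt(34)/153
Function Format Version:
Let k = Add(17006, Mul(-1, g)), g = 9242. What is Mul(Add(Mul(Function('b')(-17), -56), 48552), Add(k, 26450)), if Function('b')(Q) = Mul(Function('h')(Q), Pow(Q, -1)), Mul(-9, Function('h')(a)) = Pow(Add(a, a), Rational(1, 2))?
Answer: Add(1661158128, Mul(Rational(-1915984, 153), I, Pow(34, Rational(1, 2)))) ≈ Add(1.6612e+9, Mul(-73020., I))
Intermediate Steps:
Function('h')(a) = Mul(Rational(-1, 9), Pow(2, Rational(1, 2)), Pow(a, Rational(1, 2))) (Function('h')(a) = Mul(Rational(-1, 9), Pow(Add(a, a), Rational(1, 2))) = Mul(Rational(-1, 9), Pow(Mul(2, a), Rational(1, 2))) = Mul(Rational(-1, 9), Mul(Pow(2, Rational(1, 2)), Pow(a, Rational(1, 2)))) = Mul(Rational(-1, 9), Pow(2, Rational(1, 2)), Pow(a, Rational(1, 2))))
k = 7764 (k = Add(17006, Mul(-1, 9242)) = Add(17006, -9242) = 7764)
Function('b')(Q) = Mul(Rational(-1, 9), Pow(2, Rational(1, 2)), Pow(Q, Rational(-1, 2))) (Function('b')(Q) = Mul(Mul(Rational(-1, 9), Pow(2, Rational(1, 2)), Pow(Q, Rational(1, 2))), Pow(Q, -1)) = Mul(Rational(-1, 9), Pow(2, Rational(1, 2)), Pow(Q, Rational(-1, 2))))
Mul(Add(Mul(Function('b')(-17), -56), 48552), Add(k, 26450)) = Mul(Add(Mul(Mul(Rational(-1, 9), Pow(2, Rational(1, 2)), Pow(-17, Rational(-1, 2))), -56), 48552), Add(7764, 26450)) = Mul(Add(Mul(Mul(Rational(-1, 9), Pow(2, Rational(1, 2)), Mul(Rational(-1, 17), I, Pow(17, Rational(1, 2)))), -56), 48552), 34214) = Mul(Add(Mul(Mul(Rational(1, 153), I, Pow(34, Rational(1, 2))), -56), 48552), 34214) = Mul(Add(Mul(Rational(-56, 153), I, Pow(34, Rational(1, 2))), 48552), 34214) = Mul(Add(48552, Mul(Rational(-56, 153), I, Pow(34, Rational(1, 2)))), 34214) = Add(1661158128, Mul(Rational(-1915984, 153), I, Pow(34, Rational(1, 2))))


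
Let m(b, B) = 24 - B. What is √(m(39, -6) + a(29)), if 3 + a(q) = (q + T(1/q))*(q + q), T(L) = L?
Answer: √1711 ≈ 41.364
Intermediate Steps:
a(q) = -3 + 2*q*(q + 1/q) (a(q) = -3 + (q + 1/q)*(q + q) = -3 + (q + 1/q)*(2*q) = -3 + 2*q*(q + 1/q))
√(m(39, -6) + a(29)) = √((24 - 1*(-6)) + (-1 + 2*29²)) = √((24 + 6) + (-1 + 2*841)) = √(30 + (-1 + 1682)) = √(30 + 1681) = √1711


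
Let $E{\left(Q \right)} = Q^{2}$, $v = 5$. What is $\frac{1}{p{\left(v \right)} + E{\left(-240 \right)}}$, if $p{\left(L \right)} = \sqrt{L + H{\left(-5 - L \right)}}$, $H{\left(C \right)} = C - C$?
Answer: $\frac{11520}{663551999} - \frac{\sqrt{5}}{3317759995} \approx 1.736 \cdot 10^{-5}$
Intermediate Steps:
$H{\left(C \right)} = 0$
$p{\left(L \right)} = \sqrt{L}$ ($p{\left(L \right)} = \sqrt{L + 0} = \sqrt{L}$)
$\frac{1}{p{\left(v \right)} + E{\left(-240 \right)}} = \frac{1}{\sqrt{5} + \left(-240\right)^{2}} = \frac{1}{\sqrt{5} + 57600} = \frac{1}{57600 + \sqrt{5}}$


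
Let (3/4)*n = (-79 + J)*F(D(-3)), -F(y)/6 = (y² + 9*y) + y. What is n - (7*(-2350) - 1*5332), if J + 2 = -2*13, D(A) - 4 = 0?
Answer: 69718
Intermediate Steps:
D(A) = 4 (D(A) = 4 + 0 = 4)
J = -28 (J = -2 - 2*13 = -2 - 26 = -28)
F(y) = -60*y - 6*y² (F(y) = -6*((y² + 9*y) + y) = -6*(y² + 10*y) = -60*y - 6*y²)
n = 47936 (n = 4*((-79 - 28)*(-6*4*(10 + 4)))/3 = 4*(-(-642)*4*14)/3 = 4*(-107*(-336))/3 = (4/3)*35952 = 47936)
n - (7*(-2350) - 1*5332) = 47936 - (7*(-2350) - 1*5332) = 47936 - (-16450 - 5332) = 47936 - 1*(-21782) = 47936 + 21782 = 69718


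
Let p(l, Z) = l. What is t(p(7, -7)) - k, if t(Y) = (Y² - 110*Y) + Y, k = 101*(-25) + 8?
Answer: 1803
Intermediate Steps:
k = -2517 (k = -2525 + 8 = -2517)
t(Y) = Y² - 109*Y
t(p(7, -7)) - k = 7*(-109 + 7) - 1*(-2517) = 7*(-102) + 2517 = -714 + 2517 = 1803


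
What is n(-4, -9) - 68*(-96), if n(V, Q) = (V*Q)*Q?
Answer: 6204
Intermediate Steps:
n(V, Q) = V*Q**2 (n(V, Q) = (Q*V)*Q = V*Q**2)
n(-4, -9) - 68*(-96) = -4*(-9)**2 - 68*(-96) = -4*81 + 6528 = -324 + 6528 = 6204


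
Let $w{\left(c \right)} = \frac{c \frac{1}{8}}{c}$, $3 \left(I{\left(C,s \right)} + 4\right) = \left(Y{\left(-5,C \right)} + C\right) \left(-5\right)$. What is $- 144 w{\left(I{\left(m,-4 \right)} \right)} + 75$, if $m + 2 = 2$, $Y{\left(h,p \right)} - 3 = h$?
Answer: $57$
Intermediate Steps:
$Y{\left(h,p \right)} = 3 + h$
$m = 0$ ($m = -2 + 2 = 0$)
$I{\left(C,s \right)} = - \frac{2}{3} - \frac{5 C}{3}$ ($I{\left(C,s \right)} = -4 + \frac{\left(\left(3 - 5\right) + C\right) \left(-5\right)}{3} = -4 + \frac{\left(-2 + C\right) \left(-5\right)}{3} = -4 + \frac{10 - 5 C}{3} = -4 - \left(- \frac{10}{3} + \frac{5 C}{3}\right) = - \frac{2}{3} - \frac{5 C}{3}$)
$w{\left(c \right)} = \frac{1}{8}$ ($w{\left(c \right)} = \frac{c \frac{1}{8}}{c} = \frac{\frac{1}{8} c}{c} = \frac{1}{8}$)
$- 144 w{\left(I{\left(m,-4 \right)} \right)} + 75 = \left(-144\right) \frac{1}{8} + 75 = -18 + 75 = 57$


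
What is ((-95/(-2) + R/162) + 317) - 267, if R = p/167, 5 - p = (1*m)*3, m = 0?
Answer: 1318885/13527 ≈ 97.500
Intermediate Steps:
p = 5 (p = 5 - 1*0*3 = 5 - 0*3 = 5 - 1*0 = 5 + 0 = 5)
R = 5/167 ≈ 0.029940
((-95/(-2) + R/162) + 317) - 267 = ((-95/(-2) + (5/167)/162) + 317) - 267 = ((-95*(-1/2) + (5/167)*(1/162)) + 317) - 267 = ((95/2 + 5/27054) + 317) - 267 = (642535/13527 + 317) - 267 = 4930594/13527 - 267 = 1318885/13527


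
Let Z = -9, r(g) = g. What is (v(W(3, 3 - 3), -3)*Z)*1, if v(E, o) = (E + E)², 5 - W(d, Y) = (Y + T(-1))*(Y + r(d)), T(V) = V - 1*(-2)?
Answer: -144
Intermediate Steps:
T(V) = 2 + V (T(V) = V + 2 = 2 + V)
W(d, Y) = 5 - (1 + Y)*(Y + d) (W(d, Y) = 5 - (Y + (2 - 1))*(Y + d) = 5 - (Y + 1)*(Y + d) = 5 - (1 + Y)*(Y + d))
v(E, o) = 4*E² (v(E, o) = (2*E)² = 4*E²)
(v(W(3, 3 - 3), -3)*Z)*1 = ((4*(5 - (3 - 3) - 1*3 - (3 - 3)² - 1*(3 - 3)*3)²)*(-9))*1 = ((4*(5 - 1*0 - 3 - 1*0² - 1*0*3)²)*(-9))*1 = ((4*(5 + 0 - 3 - 1*0 + 0)²)*(-9))*1 = ((4*(5 + 0 - 3 + 0 + 0)²)*(-9))*1 = ((4*2²)*(-9))*1 = ((4*4)*(-9))*1 = (16*(-9))*1 = -144*1 = -144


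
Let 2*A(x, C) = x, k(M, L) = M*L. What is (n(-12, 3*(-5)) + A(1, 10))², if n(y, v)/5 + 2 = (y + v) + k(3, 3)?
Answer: 39601/4 ≈ 9900.3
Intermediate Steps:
k(M, L) = L*M
A(x, C) = x/2
n(y, v) = 35 + 5*v + 5*y (n(y, v) = -10 + 5*((y + v) + 3*3) = -10 + 5*((v + y) + 9) = -10 + 5*(9 + v + y) = -10 + (45 + 5*v + 5*y) = 35 + 5*v + 5*y)
(n(-12, 3*(-5)) + A(1, 10))² = ((35 + 5*(3*(-5)) + 5*(-12)) + (½)*1)² = ((35 + 5*(-15) - 60) + ½)² = ((35 - 75 - 60) + ½)² = (-100 + ½)² = (-199/2)² = 39601/4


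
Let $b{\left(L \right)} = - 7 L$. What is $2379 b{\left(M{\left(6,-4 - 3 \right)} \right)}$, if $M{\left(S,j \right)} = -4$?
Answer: $66612$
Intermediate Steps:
$2379 b{\left(M{\left(6,-4 - 3 \right)} \right)} = 2379 \left(\left(-7\right) \left(-4\right)\right) = 2379 \cdot 28 = 66612$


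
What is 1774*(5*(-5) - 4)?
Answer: -51446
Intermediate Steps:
1774*(5*(-5) - 4) = 1774*(-25 - 4) = 1774*(-29) = -51446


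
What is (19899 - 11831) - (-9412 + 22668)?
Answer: -5188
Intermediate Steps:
(19899 - 11831) - (-9412 + 22668) = 8068 - 1*13256 = 8068 - 13256 = -5188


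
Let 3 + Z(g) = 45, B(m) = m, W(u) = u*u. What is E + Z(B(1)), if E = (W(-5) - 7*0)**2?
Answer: 667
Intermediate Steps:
W(u) = u**2
Z(g) = 42 (Z(g) = -3 + 45 = 42)
E = 625 (E = ((-5)**2 - 7*0)**2 = (25 + 0)**2 = 25**2 = 625)
E + Z(B(1)) = 625 + 42 = 667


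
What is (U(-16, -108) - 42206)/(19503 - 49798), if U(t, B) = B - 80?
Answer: 42394/30295 ≈ 1.3994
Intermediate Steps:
U(t, B) = -80 + B
(U(-16, -108) - 42206)/(19503 - 49798) = ((-80 - 108) - 42206)/(19503 - 49798) = (-188 - 42206)/(-30295) = -42394*(-1/30295) = 42394/30295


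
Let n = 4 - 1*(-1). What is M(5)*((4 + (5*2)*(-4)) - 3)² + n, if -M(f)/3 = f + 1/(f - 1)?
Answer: -95803/4 ≈ -23951.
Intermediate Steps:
n = 5 (n = 4 + 1 = 5)
M(f) = -3*f - 3/(-1 + f) (M(f) = -3*(f + 1/(f - 1)) = -3*(f + 1/(-1 + f)) = -3*f - 3/(-1 + f))
M(5)*((4 + (5*2)*(-4)) - 3)² + n = (3*(-1 + 5 - 1*5²)/(-1 + 5))*((4 + (5*2)*(-4)) - 3)² + 5 = (3*(-1 + 5 - 1*25)/4)*((4 + 10*(-4)) - 3)² + 5 = (3*(¼)*(-1 + 5 - 25))*((4 - 40) - 3)² + 5 = (3*(¼)*(-21))*(-36 - 3)² + 5 = -63/4*(-39)² + 5 = -63/4*1521 + 5 = -95823/4 + 5 = -95803/4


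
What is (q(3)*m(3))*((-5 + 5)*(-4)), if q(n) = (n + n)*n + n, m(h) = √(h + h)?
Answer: 0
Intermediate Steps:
m(h) = √2*√h (m(h) = √(2*h) = √2*√h)
q(n) = n + 2*n² (q(n) = (2*n)*n + n = 2*n² + n = n + 2*n²)
(q(3)*m(3))*((-5 + 5)*(-4)) = ((3*(1 + 2*3))*(√2*√3))*((-5 + 5)*(-4)) = ((3*(1 + 6))*√6)*(0*(-4)) = ((3*7)*√6)*0 = (21*√6)*0 = 0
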